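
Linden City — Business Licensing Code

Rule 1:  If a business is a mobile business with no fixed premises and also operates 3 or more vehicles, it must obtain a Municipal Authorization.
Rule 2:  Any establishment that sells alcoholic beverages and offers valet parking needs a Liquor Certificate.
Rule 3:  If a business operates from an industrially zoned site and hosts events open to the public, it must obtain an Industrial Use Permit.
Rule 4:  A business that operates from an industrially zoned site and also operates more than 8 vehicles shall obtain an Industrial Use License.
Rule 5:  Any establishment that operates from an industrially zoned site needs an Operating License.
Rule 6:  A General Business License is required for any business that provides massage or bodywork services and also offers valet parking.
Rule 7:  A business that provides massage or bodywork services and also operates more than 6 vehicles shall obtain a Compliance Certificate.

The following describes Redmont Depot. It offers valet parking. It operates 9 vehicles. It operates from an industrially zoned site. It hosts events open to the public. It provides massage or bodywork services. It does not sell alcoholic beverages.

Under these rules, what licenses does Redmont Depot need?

Rule 1: operates from an industrially zoned site (not: is a mobile business with no fixed premises); vehicles 9 ≥ 3 → Municipal Authorization not required.
Rule 2: does not sell alcoholic beverages; offers valet parking → Liquor Certificate not required.
Rule 3: operates from an industrially zoned site; hosts events open to the public → Industrial Use Permit required.
Rule 4: operates from an industrially zoned site; vehicles 9 > 8 → Industrial Use License required.
Rule 5: operates from an industrially zoned site → Operating License required.
Rule 6: provides massage or bodywork services; offers valet parking → General Business License required.
Rule 7: provides massage or bodywork services; vehicles 9 > 6 → Compliance Certificate required.

Compliance Certificate, General Business License, Industrial Use License, Industrial Use Permit, Operating License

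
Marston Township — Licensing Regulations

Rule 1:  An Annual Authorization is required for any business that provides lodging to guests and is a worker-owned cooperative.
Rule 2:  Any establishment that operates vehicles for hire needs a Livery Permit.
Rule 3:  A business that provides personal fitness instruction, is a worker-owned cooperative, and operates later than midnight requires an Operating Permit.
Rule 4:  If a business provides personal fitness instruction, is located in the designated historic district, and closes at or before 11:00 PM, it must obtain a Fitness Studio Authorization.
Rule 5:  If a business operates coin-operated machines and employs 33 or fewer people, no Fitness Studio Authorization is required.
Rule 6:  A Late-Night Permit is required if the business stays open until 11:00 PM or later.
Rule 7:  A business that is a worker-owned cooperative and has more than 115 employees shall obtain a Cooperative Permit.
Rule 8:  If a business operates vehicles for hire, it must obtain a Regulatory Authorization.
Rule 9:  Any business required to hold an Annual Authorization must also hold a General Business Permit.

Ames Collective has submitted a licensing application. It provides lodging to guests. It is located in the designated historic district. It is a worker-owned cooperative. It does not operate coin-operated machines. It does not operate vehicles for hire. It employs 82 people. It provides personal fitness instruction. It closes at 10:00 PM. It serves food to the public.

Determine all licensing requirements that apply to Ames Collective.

Rule 1: provides lodging to guests; is a worker-owned cooperative → Annual Authorization required.
Rule 2: does not operate vehicles for hire → Livery Permit not required.
Rule 3: provides personal fitness instruction; is a worker-owned cooperative; closes 10:00 PM, at/before midnight → Operating Permit not required.
Rule 4: provides personal fitness instruction; is located in the designated historic district; closes 10:00 PM, at/before 11:00 PM → Fitness Studio Authorization required.
Rule 5: does not operate coin-operated machines; employees 82 > 33 → Fitness Studio Authorization exemption does not apply.
Rule 6: closes 10:00 PM, at/before 11:00 PM → Late-Night Permit not required.
Rule 7: is a worker-owned cooperative; employees 82 ≤ 115 → Cooperative Permit not required.
Rule 8: does not operate vehicles for hire → Regulatory Authorization not required.
Rule 9: Annual Authorization is required → General Business Permit also required.

Annual Authorization, Fitness Studio Authorization, General Business Permit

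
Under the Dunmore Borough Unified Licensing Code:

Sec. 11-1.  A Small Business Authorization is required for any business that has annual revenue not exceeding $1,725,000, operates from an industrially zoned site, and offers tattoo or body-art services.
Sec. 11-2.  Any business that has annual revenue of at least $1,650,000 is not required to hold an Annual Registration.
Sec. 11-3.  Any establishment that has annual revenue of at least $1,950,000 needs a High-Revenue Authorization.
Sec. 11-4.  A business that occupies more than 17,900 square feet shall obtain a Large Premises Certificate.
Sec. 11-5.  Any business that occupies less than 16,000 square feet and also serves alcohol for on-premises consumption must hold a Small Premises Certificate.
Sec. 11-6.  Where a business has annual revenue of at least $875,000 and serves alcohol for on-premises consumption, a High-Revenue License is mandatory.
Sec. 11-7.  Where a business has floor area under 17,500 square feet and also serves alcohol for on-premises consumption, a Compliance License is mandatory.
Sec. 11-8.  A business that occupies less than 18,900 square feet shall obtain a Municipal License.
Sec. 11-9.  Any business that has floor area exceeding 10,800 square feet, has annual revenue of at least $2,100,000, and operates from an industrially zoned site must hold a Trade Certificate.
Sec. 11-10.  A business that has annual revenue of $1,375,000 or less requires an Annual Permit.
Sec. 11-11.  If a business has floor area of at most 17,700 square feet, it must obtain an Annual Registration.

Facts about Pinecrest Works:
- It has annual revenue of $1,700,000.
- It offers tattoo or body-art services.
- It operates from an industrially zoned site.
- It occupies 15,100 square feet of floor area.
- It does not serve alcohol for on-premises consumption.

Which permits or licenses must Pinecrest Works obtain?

Sec. 11-1. revenue $1,700,000 ≤ $1,725,000; operates from an industrially zoned site; offers tattoo or body-art services → Small Business Authorization required.
Sec. 11-2. revenue $1,700,000 ≥ $1,650,000 → exempt from Annual Registration.
Sec. 11-3. revenue $1,700,000 < $1,950,000 → High-Revenue Authorization not required.
Sec. 11-4. floor area 15,100 square feet ≤ 17,900 square feet → Large Premises Certificate not required.
Sec. 11-5. floor area 15,100 square feet < 16,000 square feet; does not serve alcohol for on-premises consumption → Small Premises Certificate not required.
Sec. 11-6. revenue $1,700,000 ≥ $875,000; does not serve alcohol for on-premises consumption → High-Revenue License not required.
Sec. 11-7. floor area 15,100 square feet < 17,500 square feet; does not serve alcohol for on-premises consumption → Compliance License not required.
Sec. 11-8. floor area 15,100 square feet < 18,900 square feet → Municipal License required.
Sec. 11-9. floor area 15,100 square feet > 10,800 square feet; revenue $1,700,000 < $2,100,000; operates from an industrially zoned site → Trade Certificate not required.
Sec. 11-10. revenue $1,700,000 > $1,375,000 → Annual Permit not required.
Sec. 11-11. floor area 15,100 square feet ≤ 17,700 square feet → Annual Registration required.

Municipal License, Small Business Authorization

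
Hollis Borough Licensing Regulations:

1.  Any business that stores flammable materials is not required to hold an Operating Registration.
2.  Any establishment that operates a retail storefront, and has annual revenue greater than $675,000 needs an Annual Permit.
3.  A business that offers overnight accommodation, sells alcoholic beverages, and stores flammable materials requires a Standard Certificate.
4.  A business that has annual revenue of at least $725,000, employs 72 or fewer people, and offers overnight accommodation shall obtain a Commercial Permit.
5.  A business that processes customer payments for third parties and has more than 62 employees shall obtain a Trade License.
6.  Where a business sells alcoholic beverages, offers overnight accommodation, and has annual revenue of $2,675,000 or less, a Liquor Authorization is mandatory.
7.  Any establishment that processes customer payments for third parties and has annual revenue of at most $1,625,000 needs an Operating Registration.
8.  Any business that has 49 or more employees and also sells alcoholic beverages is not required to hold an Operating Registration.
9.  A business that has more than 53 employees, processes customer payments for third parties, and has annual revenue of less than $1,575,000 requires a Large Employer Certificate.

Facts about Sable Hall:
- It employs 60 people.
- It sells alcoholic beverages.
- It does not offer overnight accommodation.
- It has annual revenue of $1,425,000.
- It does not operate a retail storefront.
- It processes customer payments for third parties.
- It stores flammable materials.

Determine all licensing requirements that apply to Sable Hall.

Large Employer Certificate

1. stores flammable materials → exempt from Operating Registration.
2. does not operate a retail storefront; revenue $1,425,000 > $675,000 → Annual Permit not required.
3. does not offer overnight accommodation; sells alcoholic beverages; stores flammable materials → Standard Certificate not required.
4. revenue $1,425,000 ≥ $725,000; employees 60 ≤ 72; does not offer overnight accommodation → Commercial Permit not required.
5. processes customer payments for third parties; employees 60 ≤ 62 → Trade License not required.
6. sells alcoholic beverages; does not offer overnight accommodation; revenue $1,425,000 ≤ $2,675,000 → Liquor Authorization not required.
7. processes customer payments for third parties; revenue $1,425,000 ≤ $1,625,000 → Operating Registration required.
8. employees 60 ≥ 49; sells alcoholic beverages → exempt from Operating Registration.
9. employees 60 > 53; processes customer payments for third parties; revenue $1,425,000 < $1,575,000 → Large Employer Certificate required.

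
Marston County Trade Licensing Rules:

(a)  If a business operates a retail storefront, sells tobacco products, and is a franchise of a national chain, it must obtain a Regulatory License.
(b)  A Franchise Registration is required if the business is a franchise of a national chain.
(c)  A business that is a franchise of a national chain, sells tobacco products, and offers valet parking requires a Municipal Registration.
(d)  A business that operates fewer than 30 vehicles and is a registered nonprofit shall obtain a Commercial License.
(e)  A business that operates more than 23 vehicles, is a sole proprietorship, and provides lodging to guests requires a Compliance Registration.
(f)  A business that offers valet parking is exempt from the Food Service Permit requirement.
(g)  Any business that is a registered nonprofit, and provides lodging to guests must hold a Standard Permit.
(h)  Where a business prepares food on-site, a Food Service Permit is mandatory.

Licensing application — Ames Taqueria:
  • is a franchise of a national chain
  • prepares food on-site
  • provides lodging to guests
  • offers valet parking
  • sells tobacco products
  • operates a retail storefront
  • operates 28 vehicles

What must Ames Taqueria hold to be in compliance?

Franchise Registration, Municipal Registration, Regulatory License

(a) operates a retail storefront; sells tobacco products; is a franchise of a national chain → Regulatory License required.
(b) is a franchise of a national chain → Franchise Registration required.
(c) is a franchise of a national chain; sells tobacco products; offers valet parking → Municipal Registration required.
(d) vehicles 28 < 30; is a franchise of a national chain (not: is a registered nonprofit) → Commercial License not required.
(e) vehicles 28 > 23; is a franchise of a national chain (not: is a sole proprietorship); provides lodging to guests → Compliance Registration not required.
(f) offers valet parking → exempt from Food Service Permit.
(g) is a franchise of a national chain (not: is a registered nonprofit); provides lodging to guests → Standard Permit not required.
(h) prepares food on-site → Food Service Permit required.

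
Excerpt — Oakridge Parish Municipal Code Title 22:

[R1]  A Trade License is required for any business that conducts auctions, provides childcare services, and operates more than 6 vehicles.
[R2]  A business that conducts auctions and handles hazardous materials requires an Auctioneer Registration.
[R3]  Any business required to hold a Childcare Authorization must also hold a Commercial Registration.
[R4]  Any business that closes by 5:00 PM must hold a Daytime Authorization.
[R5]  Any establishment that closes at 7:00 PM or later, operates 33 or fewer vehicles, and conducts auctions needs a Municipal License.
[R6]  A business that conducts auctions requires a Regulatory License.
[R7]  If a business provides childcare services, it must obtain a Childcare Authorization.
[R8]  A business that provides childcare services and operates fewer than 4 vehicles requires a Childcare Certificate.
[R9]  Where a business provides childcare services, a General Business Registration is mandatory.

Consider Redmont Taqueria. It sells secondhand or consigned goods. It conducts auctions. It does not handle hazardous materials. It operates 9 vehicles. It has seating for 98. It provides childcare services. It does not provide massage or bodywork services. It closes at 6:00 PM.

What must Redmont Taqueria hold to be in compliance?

Childcare Authorization, Commercial Registration, General Business Registration, Regulatory License, Trade License

[R1] conducts auctions; provides childcare services; vehicles 9 > 6 → Trade License required.
[R2] conducts auctions; does not handle hazardous materials → Auctioneer Registration not required.
[R3] Childcare Authorization is required → Commercial Registration also required.
[R4] closes 6:00 PM, after 5:00 PM → Daytime Authorization not required.
[R5] closes 6:00 PM, at/before 7:00 PM; vehicles 9 ≤ 33; conducts auctions → Municipal License not required.
[R6] conducts auctions → Regulatory License required.
[R7] provides childcare services → Childcare Authorization required.
[R8] provides childcare services; vehicles 9 ≥ 4 → Childcare Certificate not required.
[R9] provides childcare services → General Business Registration required.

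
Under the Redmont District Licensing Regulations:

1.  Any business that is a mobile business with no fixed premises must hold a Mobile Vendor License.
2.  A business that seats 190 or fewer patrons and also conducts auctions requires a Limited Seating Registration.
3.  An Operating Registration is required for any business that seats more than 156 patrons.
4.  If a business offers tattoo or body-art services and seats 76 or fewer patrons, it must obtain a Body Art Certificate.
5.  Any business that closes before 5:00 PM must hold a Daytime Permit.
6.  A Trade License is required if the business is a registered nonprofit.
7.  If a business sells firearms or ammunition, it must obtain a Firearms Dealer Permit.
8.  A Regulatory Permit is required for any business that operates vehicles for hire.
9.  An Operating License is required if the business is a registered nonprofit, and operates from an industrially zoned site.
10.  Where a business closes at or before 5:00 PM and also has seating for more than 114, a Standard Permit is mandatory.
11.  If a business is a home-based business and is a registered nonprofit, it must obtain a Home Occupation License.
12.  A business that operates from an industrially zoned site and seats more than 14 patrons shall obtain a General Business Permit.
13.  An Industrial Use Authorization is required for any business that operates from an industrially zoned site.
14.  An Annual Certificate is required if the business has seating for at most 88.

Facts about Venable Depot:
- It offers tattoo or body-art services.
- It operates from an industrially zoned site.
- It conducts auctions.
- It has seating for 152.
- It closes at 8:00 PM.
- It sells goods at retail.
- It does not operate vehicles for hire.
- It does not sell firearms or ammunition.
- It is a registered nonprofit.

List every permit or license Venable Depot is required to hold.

General Business Permit, Industrial Use Authorization, Limited Seating Registration, Operating License, Trade License

1. operates from an industrially zoned site (not: is a mobile business with no fixed premises) → Mobile Vendor License not required.
2. seating 152 ≤ 190; conducts auctions → Limited Seating Registration required.
3. seating 152 ≤ 156 → Operating Registration not required.
4. offers tattoo or body-art services; seating 152 > 76 → Body Art Certificate not required.
5. closes 8:00 PM, after 5:00 PM → Daytime Permit not required.
6. is a registered nonprofit → Trade License required.
7. does not sell firearms or ammunition → Firearms Dealer Permit not required.
8. does not operate vehicles for hire → Regulatory Permit not required.
9. is a registered nonprofit; operates from an industrially zoned site → Operating License required.
10. closes 8:00 PM, after 5:00 PM; seating 152 > 114 → Standard Permit not required.
11. operates from an industrially zoned site (not: is a home-based business); is a registered nonprofit → Home Occupation License not required.
12. operates from an industrially zoned site; seating 152 > 14 → General Business Permit required.
13. operates from an industrially zoned site → Industrial Use Authorization required.
14. seating 152 > 88 → Annual Certificate not required.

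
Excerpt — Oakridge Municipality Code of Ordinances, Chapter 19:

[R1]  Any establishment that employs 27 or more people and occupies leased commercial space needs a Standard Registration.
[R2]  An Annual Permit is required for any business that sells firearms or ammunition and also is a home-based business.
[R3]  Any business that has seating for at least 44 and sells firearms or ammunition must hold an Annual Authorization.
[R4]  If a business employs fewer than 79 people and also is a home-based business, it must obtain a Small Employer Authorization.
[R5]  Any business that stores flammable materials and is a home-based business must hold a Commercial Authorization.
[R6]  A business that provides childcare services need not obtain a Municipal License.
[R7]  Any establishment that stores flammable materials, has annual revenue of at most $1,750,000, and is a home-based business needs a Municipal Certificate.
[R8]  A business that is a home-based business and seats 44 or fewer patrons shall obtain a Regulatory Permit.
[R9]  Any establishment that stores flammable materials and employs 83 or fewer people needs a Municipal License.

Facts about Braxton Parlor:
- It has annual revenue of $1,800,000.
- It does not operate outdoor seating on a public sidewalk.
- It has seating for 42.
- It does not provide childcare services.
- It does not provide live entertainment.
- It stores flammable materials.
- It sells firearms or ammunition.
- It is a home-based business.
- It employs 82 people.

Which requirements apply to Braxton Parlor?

Annual Permit, Commercial Authorization, Municipal License, Regulatory Permit

[R1] employees 82 ≥ 27; is a home-based business (not: occupies leased commercial space) → Standard Registration not required.
[R2] sells firearms or ammunition; is a home-based business → Annual Permit required.
[R3] seating 42 < 44; sells firearms or ammunition → Annual Authorization not required.
[R4] employees 82 ≥ 79; is a home-based business → Small Employer Authorization not required.
[R5] stores flammable materials; is a home-based business → Commercial Authorization required.
[R6] does not provide childcare services → Municipal License exemption does not apply.
[R7] stores flammable materials; revenue $1,800,000 > $1,750,000; is a home-based business → Municipal Certificate not required.
[R8] is a home-based business; seating 42 ≤ 44 → Regulatory Permit required.
[R9] stores flammable materials; employees 82 ≤ 83 → Municipal License required.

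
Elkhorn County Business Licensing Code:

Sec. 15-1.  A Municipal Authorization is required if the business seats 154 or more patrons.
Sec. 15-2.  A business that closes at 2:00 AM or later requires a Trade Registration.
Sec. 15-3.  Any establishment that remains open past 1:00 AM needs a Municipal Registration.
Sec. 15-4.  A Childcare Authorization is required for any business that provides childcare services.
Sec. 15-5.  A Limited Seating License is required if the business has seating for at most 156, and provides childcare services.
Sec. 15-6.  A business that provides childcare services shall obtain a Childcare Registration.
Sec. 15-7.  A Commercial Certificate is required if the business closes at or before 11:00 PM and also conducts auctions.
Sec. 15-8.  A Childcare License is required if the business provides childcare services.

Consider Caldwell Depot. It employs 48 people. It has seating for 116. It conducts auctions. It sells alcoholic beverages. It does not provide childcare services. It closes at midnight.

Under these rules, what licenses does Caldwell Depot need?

Sec. 15-1. seating 116 < 154 → Municipal Authorization not required.
Sec. 15-2. closes midnight, at/before 2:00 AM → Trade Registration not required.
Sec. 15-3. closes midnight, at/before 1:00 AM → Municipal Registration not required.
Sec. 15-4. does not provide childcare services → Childcare Authorization not required.
Sec. 15-5. seating 116 ≤ 156; does not provide childcare services → Limited Seating License not required.
Sec. 15-6. does not provide childcare services → Childcare Registration not required.
Sec. 15-7. closes midnight, after 11:00 PM; conducts auctions → Commercial Certificate not required.
Sec. 15-8. does not provide childcare services → Childcare License not required.

None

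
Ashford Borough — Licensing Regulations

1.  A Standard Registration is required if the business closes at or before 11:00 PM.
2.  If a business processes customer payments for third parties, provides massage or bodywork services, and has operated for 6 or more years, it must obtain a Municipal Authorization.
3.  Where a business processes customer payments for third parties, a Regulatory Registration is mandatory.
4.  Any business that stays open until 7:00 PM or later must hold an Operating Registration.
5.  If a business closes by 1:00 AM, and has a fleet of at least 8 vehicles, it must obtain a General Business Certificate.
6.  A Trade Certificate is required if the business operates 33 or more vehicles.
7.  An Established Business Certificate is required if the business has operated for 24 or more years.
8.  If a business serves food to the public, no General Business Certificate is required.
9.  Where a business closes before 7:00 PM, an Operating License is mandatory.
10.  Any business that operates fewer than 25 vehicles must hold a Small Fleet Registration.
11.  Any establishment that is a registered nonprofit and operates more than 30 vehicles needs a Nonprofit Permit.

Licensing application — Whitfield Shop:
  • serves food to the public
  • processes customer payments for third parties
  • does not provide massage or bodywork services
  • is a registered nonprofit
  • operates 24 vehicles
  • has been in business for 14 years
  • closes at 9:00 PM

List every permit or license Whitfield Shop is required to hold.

Operating Registration, Regulatory Registration, Small Fleet Registration, Standard Registration

1. closes 9:00 PM, at/before 11:00 PM → Standard Registration required.
2. processes customer payments for third parties; does not provide massage or bodywork services; years in business 14 ≥ 6 → Municipal Authorization not required.
3. processes customer payments for third parties → Regulatory Registration required.
4. closes 9:00 PM, after 7:00 PM → Operating Registration required.
5. closes 9:00 PM, at/before 1:00 AM; vehicles 24 ≥ 8 → General Business Certificate required.
6. vehicles 24 < 33 → Trade Certificate not required.
7. years in business 14 < 24 → Established Business Certificate not required.
8. serves food to the public → exempt from General Business Certificate.
9. closes 9:00 PM, after 7:00 PM → Operating License not required.
10. vehicles 24 < 25 → Small Fleet Registration required.
11. is a registered nonprofit; vehicles 24 ≤ 30 → Nonprofit Permit not required.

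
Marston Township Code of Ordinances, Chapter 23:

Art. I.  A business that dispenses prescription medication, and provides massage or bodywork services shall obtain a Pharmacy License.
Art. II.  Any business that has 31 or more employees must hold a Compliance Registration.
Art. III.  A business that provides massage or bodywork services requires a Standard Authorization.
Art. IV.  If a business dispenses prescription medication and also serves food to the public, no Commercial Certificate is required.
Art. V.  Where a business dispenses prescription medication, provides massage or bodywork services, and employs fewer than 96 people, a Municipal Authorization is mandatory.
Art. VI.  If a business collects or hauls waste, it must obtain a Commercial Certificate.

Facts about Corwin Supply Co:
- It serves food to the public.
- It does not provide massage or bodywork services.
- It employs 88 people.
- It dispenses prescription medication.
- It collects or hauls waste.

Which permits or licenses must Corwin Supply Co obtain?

Compliance Registration

Art. I. dispenses prescription medication; does not provide massage or bodywork services → Pharmacy License not required.
Art. II. employees 88 ≥ 31 → Compliance Registration required.
Art. III. does not provide massage or bodywork services → Standard Authorization not required.
Art. IV. dispenses prescription medication; serves food to the public → exempt from Commercial Certificate.
Art. V. dispenses prescription medication; does not provide massage or bodywork services; employees 88 < 96 → Municipal Authorization not required.
Art. VI. collects or hauls waste → Commercial Certificate required.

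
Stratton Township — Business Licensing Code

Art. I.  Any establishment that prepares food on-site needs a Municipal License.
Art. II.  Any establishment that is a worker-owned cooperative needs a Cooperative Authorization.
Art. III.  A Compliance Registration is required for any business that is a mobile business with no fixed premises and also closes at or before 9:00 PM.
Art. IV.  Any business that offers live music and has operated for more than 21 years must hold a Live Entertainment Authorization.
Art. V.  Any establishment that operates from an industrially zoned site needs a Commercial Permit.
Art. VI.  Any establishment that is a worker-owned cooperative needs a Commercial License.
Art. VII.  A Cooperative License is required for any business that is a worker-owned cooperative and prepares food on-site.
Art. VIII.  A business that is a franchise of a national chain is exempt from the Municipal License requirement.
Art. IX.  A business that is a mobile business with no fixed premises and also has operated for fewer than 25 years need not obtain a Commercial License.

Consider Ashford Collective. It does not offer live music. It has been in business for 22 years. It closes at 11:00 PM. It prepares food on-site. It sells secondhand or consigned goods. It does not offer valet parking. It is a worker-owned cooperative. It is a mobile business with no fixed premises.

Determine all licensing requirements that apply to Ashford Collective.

Art. I. prepares food on-site → Municipal License required.
Art. II. is a worker-owned cooperative → Cooperative Authorization required.
Art. III. is a mobile business with no fixed premises; closes 11:00 PM, after 9:00 PM → Compliance Registration not required.
Art. IV. does not offer live music; years in business 22 > 21 → Live Entertainment Authorization not required.
Art. V. is a mobile business with no fixed premises (not: operates from an industrially zoned site) → Commercial Permit not required.
Art. VI. is a worker-owned cooperative → Commercial License required.
Art. VII. is a worker-owned cooperative; prepares food on-site → Cooperative License required.
Art. VIII. is a worker-owned cooperative (not: is a franchise of a national chain) → Municipal License exemption does not apply.
Art. IX. is a mobile business with no fixed premises; years in business 22 < 25 → exempt from Commercial License.

Cooperative Authorization, Cooperative License, Municipal License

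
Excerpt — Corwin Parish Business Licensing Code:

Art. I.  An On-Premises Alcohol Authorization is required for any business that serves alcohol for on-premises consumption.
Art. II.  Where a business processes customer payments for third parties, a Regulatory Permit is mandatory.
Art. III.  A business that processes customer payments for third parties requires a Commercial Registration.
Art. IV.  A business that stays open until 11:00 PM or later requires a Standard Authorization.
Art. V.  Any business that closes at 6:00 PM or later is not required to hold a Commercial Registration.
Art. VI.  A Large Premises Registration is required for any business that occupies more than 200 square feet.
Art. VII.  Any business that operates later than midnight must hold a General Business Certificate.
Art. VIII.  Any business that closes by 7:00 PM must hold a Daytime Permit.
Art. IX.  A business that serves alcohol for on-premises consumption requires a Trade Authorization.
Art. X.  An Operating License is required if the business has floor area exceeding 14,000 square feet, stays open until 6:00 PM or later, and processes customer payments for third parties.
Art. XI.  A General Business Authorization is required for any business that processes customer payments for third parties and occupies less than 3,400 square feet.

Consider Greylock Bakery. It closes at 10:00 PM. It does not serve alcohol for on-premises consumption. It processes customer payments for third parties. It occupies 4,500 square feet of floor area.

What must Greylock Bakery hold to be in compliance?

Art. I. does not serve alcohol for on-premises consumption → On-Premises Alcohol Authorization not required.
Art. II. processes customer payments for third parties → Regulatory Permit required.
Art. III. processes customer payments for third parties → Commercial Registration required.
Art. IV. closes 10:00 PM, at/before 11:00 PM → Standard Authorization not required.
Art. V. closes 10:00 PM, after 6:00 PM → exempt from Commercial Registration.
Art. VI. floor area 4,500 square feet > 200 square feet → Large Premises Registration required.
Art. VII. closes 10:00 PM, at/before midnight → General Business Certificate not required.
Art. VIII. closes 10:00 PM, after 7:00 PM → Daytime Permit not required.
Art. IX. does not serve alcohol for on-premises consumption → Trade Authorization not required.
Art. X. floor area 4,500 square feet ≤ 14,000 square feet; closes 10:00 PM, after 6:00 PM; processes customer payments for third parties → Operating License not required.
Art. XI. processes customer payments for third parties; floor area 4,500 square feet ≥ 3,400 square feet → General Business Authorization not required.

Large Premises Registration, Regulatory Permit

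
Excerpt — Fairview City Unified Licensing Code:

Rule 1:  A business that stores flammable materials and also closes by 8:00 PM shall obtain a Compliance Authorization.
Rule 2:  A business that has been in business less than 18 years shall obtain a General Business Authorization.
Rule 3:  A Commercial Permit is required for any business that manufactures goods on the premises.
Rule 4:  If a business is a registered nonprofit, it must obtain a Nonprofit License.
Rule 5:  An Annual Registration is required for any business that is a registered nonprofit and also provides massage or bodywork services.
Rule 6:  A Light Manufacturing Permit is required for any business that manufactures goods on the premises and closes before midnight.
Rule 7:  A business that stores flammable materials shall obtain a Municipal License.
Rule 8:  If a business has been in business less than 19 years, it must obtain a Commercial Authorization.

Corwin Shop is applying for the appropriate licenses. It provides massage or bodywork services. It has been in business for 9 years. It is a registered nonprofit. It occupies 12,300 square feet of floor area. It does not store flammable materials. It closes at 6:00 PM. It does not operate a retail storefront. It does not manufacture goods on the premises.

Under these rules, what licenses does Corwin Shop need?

Rule 1: does not store flammable materials; closes 6:00 PM, at/before 8:00 PM → Compliance Authorization not required.
Rule 2: years in business 9 < 18 → General Business Authorization required.
Rule 3: does not manufacture goods on the premises → Commercial Permit not required.
Rule 4: is a registered nonprofit → Nonprofit License required.
Rule 5: is a registered nonprofit; provides massage or bodywork services → Annual Registration required.
Rule 6: does not manufacture goods on the premises; closes 6:00 PM, at/before midnight → Light Manufacturing Permit not required.
Rule 7: does not store flammable materials → Municipal License not required.
Rule 8: years in business 9 < 19 → Commercial Authorization required.

Annual Registration, Commercial Authorization, General Business Authorization, Nonprofit License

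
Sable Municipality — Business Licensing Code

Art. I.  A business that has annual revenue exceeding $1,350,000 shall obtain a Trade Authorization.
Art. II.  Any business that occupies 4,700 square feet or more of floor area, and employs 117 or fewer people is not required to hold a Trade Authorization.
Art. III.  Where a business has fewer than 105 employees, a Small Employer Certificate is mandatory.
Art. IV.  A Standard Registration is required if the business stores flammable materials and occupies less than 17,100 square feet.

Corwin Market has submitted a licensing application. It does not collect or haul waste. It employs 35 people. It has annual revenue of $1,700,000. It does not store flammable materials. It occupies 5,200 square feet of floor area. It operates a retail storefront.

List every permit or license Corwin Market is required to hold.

Art. I. revenue $1,700,000 > $1,350,000 → Trade Authorization required.
Art. II. floor area 5,200 square feet ≥ 4,700 square feet; employees 35 ≤ 117 → exempt from Trade Authorization.
Art. III. employees 35 < 105 → Small Employer Certificate required.
Art. IV. does not store flammable materials; floor area 5,200 square feet < 17,100 square feet → Standard Registration not required.

Small Employer Certificate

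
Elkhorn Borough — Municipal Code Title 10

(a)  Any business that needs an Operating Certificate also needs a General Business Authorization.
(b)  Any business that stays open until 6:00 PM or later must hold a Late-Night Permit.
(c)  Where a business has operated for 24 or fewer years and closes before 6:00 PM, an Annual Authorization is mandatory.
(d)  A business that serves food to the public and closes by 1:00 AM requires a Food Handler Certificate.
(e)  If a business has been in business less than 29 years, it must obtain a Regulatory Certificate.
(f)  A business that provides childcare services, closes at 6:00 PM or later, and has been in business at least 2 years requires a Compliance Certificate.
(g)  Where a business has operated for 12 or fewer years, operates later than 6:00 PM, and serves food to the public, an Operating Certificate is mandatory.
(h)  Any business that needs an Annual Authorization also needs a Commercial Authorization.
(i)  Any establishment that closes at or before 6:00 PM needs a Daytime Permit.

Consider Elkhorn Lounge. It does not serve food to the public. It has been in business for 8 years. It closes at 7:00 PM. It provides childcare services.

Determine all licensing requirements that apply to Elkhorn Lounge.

(a) Operating Certificate is not required → no effect.
(b) closes 7:00 PM, after 6:00 PM → Late-Night Permit required.
(c) years in business 8 ≤ 24; closes 7:00 PM, after 6:00 PM → Annual Authorization not required.
(d) does not serve food to the public; closes 7:00 PM, at/before 1:00 AM → Food Handler Certificate not required.
(e) years in business 8 < 29 → Regulatory Certificate required.
(f) provides childcare services; closes 7:00 PM, after 6:00 PM; years in business 8 ≥ 2 → Compliance Certificate required.
(g) years in business 8 ≤ 12; closes 7:00 PM, after 6:00 PM; does not serve food to the public → Operating Certificate not required.
(h) Annual Authorization is not required → no effect.
(i) closes 7:00 PM, after 6:00 PM → Daytime Permit not required.

Compliance Certificate, Late-Night Permit, Regulatory Certificate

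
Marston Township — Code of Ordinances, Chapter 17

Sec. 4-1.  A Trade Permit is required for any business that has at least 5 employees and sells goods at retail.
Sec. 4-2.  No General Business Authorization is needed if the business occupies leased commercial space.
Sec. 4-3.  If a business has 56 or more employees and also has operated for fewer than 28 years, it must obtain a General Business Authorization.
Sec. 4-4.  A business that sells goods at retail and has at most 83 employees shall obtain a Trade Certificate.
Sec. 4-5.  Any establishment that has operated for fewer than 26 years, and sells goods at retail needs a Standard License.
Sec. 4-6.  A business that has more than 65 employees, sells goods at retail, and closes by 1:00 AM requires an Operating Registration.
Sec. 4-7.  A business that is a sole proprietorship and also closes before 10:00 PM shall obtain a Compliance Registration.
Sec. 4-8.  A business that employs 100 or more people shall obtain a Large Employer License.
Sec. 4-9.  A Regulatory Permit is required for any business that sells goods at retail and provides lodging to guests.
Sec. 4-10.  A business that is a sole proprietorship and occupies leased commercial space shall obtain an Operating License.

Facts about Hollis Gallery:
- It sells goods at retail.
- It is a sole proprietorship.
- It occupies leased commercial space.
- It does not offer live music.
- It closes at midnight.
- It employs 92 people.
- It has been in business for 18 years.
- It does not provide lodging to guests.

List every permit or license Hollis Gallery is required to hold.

Sec. 4-1. employees 92 ≥ 5; sells goods at retail → Trade Permit required.
Sec. 4-2. occupies leased commercial space → exempt from General Business Authorization.
Sec. 4-3. employees 92 ≥ 56; years in business 18 < 28 → General Business Authorization required.
Sec. 4-4. sells goods at retail; employees 92 > 83 → Trade Certificate not required.
Sec. 4-5. years in business 18 < 26; sells goods at retail → Standard License required.
Sec. 4-6. employees 92 > 65; sells goods at retail; closes midnight, at/before 1:00 AM → Operating Registration required.
Sec. 4-7. is a sole proprietorship; closes midnight, after 10:00 PM → Compliance Registration not required.
Sec. 4-8. employees 92 < 100 → Large Employer License not required.
Sec. 4-9. sells goods at retail; does not provide lodging to guests → Regulatory Permit not required.
Sec. 4-10. is a sole proprietorship; occupies leased commercial space → Operating License required.

Operating License, Operating Registration, Standard License, Trade Permit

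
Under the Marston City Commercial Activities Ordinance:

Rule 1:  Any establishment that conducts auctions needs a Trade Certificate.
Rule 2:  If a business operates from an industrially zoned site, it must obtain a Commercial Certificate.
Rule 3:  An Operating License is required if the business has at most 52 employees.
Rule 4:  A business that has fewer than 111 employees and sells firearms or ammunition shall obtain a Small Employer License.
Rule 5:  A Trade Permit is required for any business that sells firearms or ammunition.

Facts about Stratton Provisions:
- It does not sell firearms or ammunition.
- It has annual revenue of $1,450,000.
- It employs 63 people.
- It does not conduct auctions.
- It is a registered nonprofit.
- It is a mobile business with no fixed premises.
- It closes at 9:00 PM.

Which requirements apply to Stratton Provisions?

None

Rule 1: does not conduct auctions → Trade Certificate not required.
Rule 2: is a mobile business with no fixed premises (not: operates from an industrially zoned site) → Commercial Certificate not required.
Rule 3: employees 63 > 52 → Operating License not required.
Rule 4: employees 63 < 111; does not sell firearms or ammunition → Small Employer License not required.
Rule 5: does not sell firearms or ammunition → Trade Permit not required.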